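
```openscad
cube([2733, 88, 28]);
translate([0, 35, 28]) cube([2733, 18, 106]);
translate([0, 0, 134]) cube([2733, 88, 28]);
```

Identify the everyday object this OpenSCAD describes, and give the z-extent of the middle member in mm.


An I-beam. The web height is 106 mm.

Two wide flanges with a thin centred web — an I-beam. Overall 162 mm minus two 28 mm flanges gives a web of 162 − 2·28 = 106 mm.


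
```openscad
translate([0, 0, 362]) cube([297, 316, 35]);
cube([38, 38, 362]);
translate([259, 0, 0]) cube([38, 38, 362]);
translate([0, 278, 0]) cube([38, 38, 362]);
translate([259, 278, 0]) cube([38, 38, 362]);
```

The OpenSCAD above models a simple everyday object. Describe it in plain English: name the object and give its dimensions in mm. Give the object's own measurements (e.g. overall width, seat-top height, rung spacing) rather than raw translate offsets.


A four-legged stool. The seat is a 297×316×35 mm slab whose top surface is at z = 397 mm; four square legs, each 38×38 mm in cross-section, run from the floor (z = 0) to the underside of the seat, each flush with a corner of the seat.


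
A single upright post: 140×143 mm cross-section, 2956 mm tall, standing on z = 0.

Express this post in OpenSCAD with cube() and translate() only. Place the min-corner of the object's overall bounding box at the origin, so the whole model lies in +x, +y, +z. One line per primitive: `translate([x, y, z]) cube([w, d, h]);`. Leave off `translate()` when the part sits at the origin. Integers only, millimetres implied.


cube([140, 143, 2956]);


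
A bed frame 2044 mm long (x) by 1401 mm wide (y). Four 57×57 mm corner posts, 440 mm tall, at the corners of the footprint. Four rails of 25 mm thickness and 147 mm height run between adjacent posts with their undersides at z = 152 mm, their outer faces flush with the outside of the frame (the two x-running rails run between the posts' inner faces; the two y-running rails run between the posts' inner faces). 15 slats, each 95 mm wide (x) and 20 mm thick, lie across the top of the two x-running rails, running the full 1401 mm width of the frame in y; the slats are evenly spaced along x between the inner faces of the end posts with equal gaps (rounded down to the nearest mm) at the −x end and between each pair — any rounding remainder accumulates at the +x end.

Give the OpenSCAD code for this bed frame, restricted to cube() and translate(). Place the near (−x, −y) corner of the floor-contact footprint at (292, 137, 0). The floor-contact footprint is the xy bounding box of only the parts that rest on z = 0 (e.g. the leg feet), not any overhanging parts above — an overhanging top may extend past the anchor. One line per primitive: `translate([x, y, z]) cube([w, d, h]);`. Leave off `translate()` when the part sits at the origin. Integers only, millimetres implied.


translate([292, 137, 0]) cube([57, 57, 440]);
translate([292, 1481, 0]) cube([57, 57, 440]);
translate([2279, 137, 0]) cube([57, 57, 440]);
translate([2279, 1481, 0]) cube([57, 57, 440]);
translate([349, 137, 152]) cube([1930, 25, 147]);
translate([349, 1513, 152]) cube([1930, 25, 147]);
translate([292, 194, 152]) cube([25, 1287, 147]);
translate([2311, 194, 152]) cube([25, 1287, 147]);
translate([380, 137, 299]) cube([95, 1401, 20]);
translate([506, 137, 299]) cube([95, 1401, 20]);
translate([632, 137, 299]) cube([95, 1401, 20]);
translate([758, 137, 299]) cube([95, 1401, 20]);
translate([884, 137, 299]) cube([95, 1401, 20]);
translate([1010, 137, 299]) cube([95, 1401, 20]);
translate([1136, 137, 299]) cube([95, 1401, 20]);
translate([1262, 137, 299]) cube([95, 1401, 20]);
translate([1388, 137, 299]) cube([95, 1401, 20]);
translate([1514, 137, 299]) cube([95, 1401, 20]);
translate([1640, 137, 299]) cube([95, 1401, 20]);
translate([1766, 137, 299]) cube([95, 1401, 20]);
translate([1892, 137, 299]) cube([95, 1401, 20]);
translate([2018, 137, 299]) cube([95, 1401, 20]);
translate([2144, 137, 299]) cube([95, 1401, 20]);


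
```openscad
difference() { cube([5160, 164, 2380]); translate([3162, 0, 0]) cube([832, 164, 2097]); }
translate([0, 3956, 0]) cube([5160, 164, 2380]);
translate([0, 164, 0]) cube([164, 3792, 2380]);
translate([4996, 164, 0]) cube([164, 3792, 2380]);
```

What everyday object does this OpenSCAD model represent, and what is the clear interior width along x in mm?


A single room. The interior width is 4832 mm.

Four walls enclosing a rectangle with a door in the front wall — a room. Outside width 5160 minus two 164 mm walls gives 4832 mm.


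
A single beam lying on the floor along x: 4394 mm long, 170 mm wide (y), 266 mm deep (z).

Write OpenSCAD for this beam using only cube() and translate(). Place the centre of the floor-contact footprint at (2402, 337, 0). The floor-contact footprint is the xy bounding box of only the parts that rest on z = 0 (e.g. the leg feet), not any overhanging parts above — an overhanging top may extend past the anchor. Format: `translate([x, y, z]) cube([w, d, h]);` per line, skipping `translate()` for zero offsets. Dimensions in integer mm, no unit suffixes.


translate([205, 252, 0]) cube([4394, 170, 266]);


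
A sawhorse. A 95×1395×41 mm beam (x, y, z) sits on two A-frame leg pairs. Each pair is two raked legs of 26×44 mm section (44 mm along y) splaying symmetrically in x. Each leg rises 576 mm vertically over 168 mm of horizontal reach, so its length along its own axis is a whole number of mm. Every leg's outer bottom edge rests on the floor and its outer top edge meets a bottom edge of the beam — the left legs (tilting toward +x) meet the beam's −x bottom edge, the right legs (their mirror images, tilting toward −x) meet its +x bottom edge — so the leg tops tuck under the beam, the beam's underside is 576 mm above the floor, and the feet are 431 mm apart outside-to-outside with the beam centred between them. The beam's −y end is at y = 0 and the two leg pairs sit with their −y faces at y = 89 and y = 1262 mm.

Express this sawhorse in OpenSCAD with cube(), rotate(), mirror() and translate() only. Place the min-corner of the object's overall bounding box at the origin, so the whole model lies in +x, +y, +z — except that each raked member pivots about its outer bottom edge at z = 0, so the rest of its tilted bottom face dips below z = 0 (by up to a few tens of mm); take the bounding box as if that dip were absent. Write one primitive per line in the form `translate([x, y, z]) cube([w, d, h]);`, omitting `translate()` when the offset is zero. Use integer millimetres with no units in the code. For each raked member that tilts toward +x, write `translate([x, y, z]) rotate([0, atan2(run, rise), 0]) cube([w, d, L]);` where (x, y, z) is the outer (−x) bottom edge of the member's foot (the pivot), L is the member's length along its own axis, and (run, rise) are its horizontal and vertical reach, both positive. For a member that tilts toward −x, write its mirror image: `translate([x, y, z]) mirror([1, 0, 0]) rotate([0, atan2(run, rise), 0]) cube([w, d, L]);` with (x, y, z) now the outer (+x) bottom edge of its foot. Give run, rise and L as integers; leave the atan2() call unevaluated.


translate([168, 0, 576]) cube([95, 1395, 41]);
translate([0, 89, 0]) rotate([0, atan2(168, 576), 0]) cube([26, 44, 600]);
translate([431, 89, 0]) mirror([1, 0, 0]) rotate([0, atan2(168, 576), 0]) cube([26, 44, 600]);
translate([0, 1262, 0]) rotate([0, atan2(168, 576), 0]) cube([26, 44, 600]);
translate([431, 1262, 0]) mirror([1, 0, 0]) rotate([0, atan2(168, 576), 0]) cube([26, 44, 600]);


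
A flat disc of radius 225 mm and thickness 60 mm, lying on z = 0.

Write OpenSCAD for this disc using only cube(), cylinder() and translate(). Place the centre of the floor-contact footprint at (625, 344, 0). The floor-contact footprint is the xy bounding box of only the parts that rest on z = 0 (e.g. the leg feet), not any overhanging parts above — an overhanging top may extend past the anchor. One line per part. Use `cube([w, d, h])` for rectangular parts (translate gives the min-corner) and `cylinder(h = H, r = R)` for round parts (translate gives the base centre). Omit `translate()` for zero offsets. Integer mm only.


translate([625, 344, 0]) cylinder(h = 60, r = 225);


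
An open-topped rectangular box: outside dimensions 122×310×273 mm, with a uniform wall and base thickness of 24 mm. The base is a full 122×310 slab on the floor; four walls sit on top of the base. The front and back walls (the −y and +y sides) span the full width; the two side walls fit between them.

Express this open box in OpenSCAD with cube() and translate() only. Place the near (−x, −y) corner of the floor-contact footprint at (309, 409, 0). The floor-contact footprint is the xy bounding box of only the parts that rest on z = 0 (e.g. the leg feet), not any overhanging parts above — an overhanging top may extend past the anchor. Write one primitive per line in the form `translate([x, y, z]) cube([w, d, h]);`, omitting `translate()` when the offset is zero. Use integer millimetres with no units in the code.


translate([309, 409, 0]) cube([122, 310, 24]);
translate([309, 409, 24]) cube([122, 24, 249]);
translate([309, 695, 24]) cube([122, 24, 249]);
translate([309, 433, 24]) cube([24, 262, 249]);
translate([407, 433, 24]) cube([24, 262, 249]);


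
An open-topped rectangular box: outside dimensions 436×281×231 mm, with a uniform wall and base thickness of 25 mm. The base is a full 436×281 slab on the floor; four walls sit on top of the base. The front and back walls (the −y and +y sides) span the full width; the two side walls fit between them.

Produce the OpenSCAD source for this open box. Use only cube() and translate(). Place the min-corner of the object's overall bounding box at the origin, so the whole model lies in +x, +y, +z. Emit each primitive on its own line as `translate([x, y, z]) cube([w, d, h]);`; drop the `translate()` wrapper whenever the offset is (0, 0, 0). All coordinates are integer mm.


cube([436, 281, 25]);
translate([0, 0, 25]) cube([436, 25, 206]);
translate([0, 256, 25]) cube([436, 25, 206]);
translate([0, 25, 25]) cube([25, 231, 206]);
translate([411, 25, 25]) cube([25, 231, 206]);


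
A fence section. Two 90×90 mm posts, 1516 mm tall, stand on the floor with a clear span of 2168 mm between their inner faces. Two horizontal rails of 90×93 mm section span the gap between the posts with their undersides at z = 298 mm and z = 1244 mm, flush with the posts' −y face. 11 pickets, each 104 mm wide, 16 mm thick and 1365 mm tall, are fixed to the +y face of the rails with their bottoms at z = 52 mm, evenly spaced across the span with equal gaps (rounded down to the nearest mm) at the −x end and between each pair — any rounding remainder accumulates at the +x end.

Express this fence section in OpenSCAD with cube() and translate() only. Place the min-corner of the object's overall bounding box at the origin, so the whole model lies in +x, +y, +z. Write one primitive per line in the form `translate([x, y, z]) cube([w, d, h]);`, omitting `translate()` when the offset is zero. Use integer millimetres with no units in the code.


cube([90, 90, 1516]);
translate([2258, 0, 0]) cube([90, 90, 1516]);
translate([90, 0, 298]) cube([2168, 90, 93]);
translate([90, 0, 1244]) cube([2168, 90, 93]);
translate([175, 90, 52]) cube([104, 16, 1365]);
translate([364, 90, 52]) cube([104, 16, 1365]);
translate([553, 90, 52]) cube([104, 16, 1365]);
translate([742, 90, 52]) cube([104, 16, 1365]);
translate([931, 90, 52]) cube([104, 16, 1365]);
translate([1120, 90, 52]) cube([104, 16, 1365]);
translate([1309, 90, 52]) cube([104, 16, 1365]);
translate([1498, 90, 52]) cube([104, 16, 1365]);
translate([1687, 90, 52]) cube([104, 16, 1365]);
translate([1876, 90, 52]) cube([104, 16, 1365]);
translate([2065, 90, 52]) cube([104, 16, 1365]);


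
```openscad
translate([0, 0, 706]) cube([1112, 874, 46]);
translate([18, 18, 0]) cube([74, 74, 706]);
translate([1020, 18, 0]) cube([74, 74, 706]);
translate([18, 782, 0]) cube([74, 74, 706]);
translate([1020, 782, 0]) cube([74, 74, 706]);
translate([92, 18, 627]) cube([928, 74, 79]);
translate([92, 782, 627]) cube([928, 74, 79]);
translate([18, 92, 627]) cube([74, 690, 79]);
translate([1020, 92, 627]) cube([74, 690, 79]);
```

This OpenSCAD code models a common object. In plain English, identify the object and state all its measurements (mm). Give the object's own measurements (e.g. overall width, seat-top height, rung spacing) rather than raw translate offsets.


A table: top 1112 mm (x) × 874 mm (y), 46 mm thick, upper face at z = 752 mm, on four 74×74 mm square legs, each inset 18 mm from the nearest pair of top edges from z = 0 to the bottom of the top. Four apron rails, 74 mm thick and 79 mm tall, run between adjacent legs with their top edges flush with the underside of the top and their outer faces flush with the legs' outer faces.


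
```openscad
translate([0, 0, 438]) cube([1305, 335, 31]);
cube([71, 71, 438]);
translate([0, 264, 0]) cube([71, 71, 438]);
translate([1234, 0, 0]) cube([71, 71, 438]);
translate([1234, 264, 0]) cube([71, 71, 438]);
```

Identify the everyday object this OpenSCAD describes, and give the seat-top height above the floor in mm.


A bench. The seat-top height is 469 mm.

A long slab on four corner posts — a bench. The slab sits at z = 438 with thickness 31, so the top is 438 + 31 = 469 mm.


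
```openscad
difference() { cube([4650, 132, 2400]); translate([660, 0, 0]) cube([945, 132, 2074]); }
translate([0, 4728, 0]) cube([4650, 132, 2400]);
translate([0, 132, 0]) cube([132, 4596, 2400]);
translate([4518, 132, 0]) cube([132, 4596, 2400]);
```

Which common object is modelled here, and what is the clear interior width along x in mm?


A single room. The interior width is 4386 mm.

Four walls enclosing a rectangle with a door in the front wall — a room. Outside width 4650 minus two 132 mm walls gives 4386 mm.


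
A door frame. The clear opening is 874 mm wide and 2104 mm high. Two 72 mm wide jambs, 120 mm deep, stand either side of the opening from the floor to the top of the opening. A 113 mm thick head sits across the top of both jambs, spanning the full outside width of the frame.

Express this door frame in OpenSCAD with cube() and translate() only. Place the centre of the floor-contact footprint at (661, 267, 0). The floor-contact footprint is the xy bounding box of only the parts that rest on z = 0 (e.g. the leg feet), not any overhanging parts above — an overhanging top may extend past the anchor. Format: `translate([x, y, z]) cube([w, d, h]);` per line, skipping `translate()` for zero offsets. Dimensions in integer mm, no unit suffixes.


translate([152, 207, 0]) cube([72, 120, 2104]);
translate([1098, 207, 0]) cube([72, 120, 2104]);
translate([152, 207, 2104]) cube([1018, 120, 113]);


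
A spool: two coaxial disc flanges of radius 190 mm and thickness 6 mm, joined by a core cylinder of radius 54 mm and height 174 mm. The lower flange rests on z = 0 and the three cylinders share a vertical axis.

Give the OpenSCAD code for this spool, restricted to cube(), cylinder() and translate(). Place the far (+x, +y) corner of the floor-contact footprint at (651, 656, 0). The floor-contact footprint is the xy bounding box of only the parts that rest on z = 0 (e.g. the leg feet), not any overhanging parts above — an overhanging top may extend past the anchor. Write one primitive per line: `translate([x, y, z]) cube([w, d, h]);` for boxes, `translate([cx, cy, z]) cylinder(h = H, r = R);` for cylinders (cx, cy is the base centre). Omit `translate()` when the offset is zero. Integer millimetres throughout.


translate([461, 466, 0]) cylinder(h = 6, r = 190);
translate([461, 466, 6]) cylinder(h = 174, r = 54);
translate([461, 466, 180]) cylinder(h = 6, r = 190);


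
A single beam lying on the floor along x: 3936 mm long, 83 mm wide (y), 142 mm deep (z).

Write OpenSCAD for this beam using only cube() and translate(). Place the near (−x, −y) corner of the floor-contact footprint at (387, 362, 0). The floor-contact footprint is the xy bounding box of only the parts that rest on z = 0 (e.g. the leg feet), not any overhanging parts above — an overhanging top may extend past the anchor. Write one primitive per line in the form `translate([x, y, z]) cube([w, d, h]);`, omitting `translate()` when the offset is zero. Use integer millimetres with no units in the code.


translate([387, 362, 0]) cube([3936, 83, 142]);


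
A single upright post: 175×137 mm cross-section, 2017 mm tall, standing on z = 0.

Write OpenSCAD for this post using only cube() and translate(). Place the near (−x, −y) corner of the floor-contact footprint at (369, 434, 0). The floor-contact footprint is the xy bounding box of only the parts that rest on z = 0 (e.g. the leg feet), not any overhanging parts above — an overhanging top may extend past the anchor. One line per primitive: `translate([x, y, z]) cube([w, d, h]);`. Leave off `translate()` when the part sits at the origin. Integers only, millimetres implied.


translate([369, 434, 0]) cube([175, 137, 2017]);


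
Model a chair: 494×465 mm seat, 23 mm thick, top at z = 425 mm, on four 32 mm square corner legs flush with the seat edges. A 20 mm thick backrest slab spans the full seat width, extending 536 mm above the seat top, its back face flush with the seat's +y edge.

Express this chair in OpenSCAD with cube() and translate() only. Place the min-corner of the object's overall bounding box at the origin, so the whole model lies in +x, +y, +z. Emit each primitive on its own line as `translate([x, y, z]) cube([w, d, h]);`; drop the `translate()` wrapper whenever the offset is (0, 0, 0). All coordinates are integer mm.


// leg_h = 425 - 23 = 402
translate([0, 0, 402]) cube([494, 465, 23]);
cube([32, 32, 402]);
translate([462, 0, 0]) cube([32, 32, 402]);
translate([0, 433, 0]) cube([32, 32, 402]);
translate([462, 433, 0]) cube([32, 32, 402]);
translate([0, 445, 425]) cube([494, 20, 536]);


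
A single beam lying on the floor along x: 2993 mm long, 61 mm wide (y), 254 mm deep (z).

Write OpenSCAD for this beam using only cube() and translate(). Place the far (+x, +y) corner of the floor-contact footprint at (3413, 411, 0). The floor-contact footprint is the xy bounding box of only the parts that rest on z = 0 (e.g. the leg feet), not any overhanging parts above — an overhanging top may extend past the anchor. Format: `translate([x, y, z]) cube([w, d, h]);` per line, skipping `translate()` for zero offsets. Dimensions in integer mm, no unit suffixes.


translate([420, 350, 0]) cube([2993, 61, 254]);


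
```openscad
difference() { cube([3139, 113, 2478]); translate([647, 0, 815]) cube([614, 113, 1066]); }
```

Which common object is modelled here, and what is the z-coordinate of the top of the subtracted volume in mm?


A wall with a window opening. The window head height is 1881 mm.

A wall with a rectangular opening subtracted — a window. Sill at z = 815, opening 1066 mm tall, so the head is at 815 + 1066 = 1881 mm.


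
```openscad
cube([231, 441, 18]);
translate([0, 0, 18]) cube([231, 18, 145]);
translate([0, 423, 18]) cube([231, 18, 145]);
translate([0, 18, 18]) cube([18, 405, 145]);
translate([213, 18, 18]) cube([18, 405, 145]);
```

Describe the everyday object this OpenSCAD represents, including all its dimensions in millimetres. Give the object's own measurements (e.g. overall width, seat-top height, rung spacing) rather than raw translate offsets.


An open-topped rectangular box: outside dimensions 231×441×163 mm, with a uniform wall and base thickness of 18 mm. The base is a full 231×441 slab on the floor; four walls sit on top of the base. The front and back walls (the −y and +y sides) span the full width; the two side walls fit between them.


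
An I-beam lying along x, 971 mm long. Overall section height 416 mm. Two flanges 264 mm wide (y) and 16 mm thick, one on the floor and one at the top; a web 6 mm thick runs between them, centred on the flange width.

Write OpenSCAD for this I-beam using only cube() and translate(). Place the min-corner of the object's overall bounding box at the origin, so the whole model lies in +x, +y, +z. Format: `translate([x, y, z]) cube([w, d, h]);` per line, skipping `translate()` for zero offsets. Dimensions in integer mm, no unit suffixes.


cube([971, 264, 16]);
translate([0, 129, 16]) cube([971, 6, 384]);
translate([0, 0, 400]) cube([971, 264, 16]);


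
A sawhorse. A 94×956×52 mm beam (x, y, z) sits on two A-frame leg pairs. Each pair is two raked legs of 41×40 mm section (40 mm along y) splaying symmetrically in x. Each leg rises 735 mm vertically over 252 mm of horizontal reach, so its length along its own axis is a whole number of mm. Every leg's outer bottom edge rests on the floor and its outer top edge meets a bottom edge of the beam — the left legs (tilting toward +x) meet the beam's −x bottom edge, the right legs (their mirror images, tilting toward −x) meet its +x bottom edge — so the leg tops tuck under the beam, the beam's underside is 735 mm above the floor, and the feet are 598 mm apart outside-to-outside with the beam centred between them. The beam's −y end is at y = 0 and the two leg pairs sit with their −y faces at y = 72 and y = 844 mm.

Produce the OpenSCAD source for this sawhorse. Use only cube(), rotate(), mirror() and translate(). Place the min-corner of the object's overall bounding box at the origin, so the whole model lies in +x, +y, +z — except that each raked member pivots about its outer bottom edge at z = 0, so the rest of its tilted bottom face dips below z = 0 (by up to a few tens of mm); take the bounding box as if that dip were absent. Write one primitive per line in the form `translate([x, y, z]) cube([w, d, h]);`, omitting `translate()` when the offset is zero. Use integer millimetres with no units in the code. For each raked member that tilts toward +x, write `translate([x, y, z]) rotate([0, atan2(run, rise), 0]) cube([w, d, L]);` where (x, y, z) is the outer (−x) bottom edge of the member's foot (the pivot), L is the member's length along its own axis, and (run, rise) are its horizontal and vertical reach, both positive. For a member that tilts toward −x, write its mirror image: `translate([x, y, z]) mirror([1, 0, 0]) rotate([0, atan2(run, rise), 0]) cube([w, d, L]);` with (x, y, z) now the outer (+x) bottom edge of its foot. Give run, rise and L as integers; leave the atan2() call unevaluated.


translate([252, 0, 735]) cube([94, 956, 52]);
translate([0, 72, 0]) rotate([0, atan2(252, 735), 0]) cube([41, 40, 777]);
translate([598, 72, 0]) mirror([1, 0, 0]) rotate([0, atan2(252, 735), 0]) cube([41, 40, 777]);
translate([0, 844, 0]) rotate([0, atan2(252, 735), 0]) cube([41, 40, 777]);
translate([598, 844, 0]) mirror([1, 0, 0]) rotate([0, atan2(252, 735), 0]) cube([41, 40, 777]);


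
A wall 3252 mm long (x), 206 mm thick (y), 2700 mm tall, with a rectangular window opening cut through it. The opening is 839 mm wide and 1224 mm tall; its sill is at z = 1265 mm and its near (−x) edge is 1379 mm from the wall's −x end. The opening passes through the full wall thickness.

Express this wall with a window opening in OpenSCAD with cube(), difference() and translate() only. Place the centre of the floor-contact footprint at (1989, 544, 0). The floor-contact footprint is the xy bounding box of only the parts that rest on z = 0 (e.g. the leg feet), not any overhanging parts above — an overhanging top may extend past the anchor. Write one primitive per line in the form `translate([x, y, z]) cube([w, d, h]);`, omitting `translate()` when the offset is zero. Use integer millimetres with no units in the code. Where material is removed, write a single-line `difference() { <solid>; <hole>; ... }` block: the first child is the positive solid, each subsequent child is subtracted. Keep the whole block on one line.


difference() { translate([363, 441, 0]) cube([3252, 206, 2700]); translate([1742, 441, 1265]) cube([839, 206, 1224]); }


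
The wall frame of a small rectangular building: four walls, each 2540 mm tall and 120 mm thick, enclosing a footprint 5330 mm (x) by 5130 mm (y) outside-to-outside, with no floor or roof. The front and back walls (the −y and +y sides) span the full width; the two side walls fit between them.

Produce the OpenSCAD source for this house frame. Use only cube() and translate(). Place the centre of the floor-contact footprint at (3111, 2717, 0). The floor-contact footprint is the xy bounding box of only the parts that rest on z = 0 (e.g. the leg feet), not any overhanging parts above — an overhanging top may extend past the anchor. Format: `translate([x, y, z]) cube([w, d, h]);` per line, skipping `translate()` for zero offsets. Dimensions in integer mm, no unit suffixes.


translate([446, 152, 0]) cube([5330, 120, 2540]);
translate([446, 5162, 0]) cube([5330, 120, 2540]);
translate([446, 272, 0]) cube([120, 4890, 2540]);
translate([5656, 272, 0]) cube([120, 4890, 2540]);


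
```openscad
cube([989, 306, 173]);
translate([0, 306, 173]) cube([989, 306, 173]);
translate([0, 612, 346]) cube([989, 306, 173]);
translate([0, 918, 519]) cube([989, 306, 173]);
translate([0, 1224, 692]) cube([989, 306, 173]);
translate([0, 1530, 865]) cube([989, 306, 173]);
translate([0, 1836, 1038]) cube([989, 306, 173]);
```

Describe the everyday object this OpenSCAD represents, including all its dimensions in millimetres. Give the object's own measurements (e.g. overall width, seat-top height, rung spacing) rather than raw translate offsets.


A straight staircase of 7 solid steps. Each step is 989 mm wide (x), 306 mm deep (y, the going) and 173 mm tall (the rise). The first step rests on the floor; each subsequent step sits one going further in +y and one rise higher in +z, directly behind and above the previous step with no overlap.


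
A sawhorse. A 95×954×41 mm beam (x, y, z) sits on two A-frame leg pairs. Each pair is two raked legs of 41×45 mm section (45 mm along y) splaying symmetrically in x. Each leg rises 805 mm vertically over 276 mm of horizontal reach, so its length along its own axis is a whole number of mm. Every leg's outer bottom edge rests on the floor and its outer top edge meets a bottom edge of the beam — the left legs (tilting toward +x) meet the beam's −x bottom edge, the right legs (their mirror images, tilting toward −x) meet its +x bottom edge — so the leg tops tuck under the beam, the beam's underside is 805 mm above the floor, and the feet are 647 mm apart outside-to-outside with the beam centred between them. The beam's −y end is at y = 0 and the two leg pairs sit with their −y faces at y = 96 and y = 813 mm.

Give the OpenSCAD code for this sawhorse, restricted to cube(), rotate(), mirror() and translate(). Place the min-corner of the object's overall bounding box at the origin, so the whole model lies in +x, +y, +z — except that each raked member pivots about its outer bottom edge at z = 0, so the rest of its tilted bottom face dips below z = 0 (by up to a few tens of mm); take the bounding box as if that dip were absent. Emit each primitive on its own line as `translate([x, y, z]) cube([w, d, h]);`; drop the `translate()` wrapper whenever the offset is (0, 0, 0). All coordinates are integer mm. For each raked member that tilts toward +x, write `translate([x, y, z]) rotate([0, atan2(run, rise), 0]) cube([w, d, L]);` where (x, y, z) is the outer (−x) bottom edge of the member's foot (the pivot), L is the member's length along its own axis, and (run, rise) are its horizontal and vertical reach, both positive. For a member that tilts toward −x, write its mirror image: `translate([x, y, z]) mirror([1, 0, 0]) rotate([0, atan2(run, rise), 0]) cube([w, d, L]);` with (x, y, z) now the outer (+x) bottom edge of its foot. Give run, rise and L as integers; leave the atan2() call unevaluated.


// leg length = √(276² + 805²) = 851
// right-leg outer foot x = 2·276 + 95 = 647
// beam min-corner = (276, 0, 805)
translate([276, 0, 805]) cube([95, 954, 41]);
translate([0, 96, 0]) rotate([0, atan2(276, 805), 0]) cube([41, 45, 851]);
translate([647, 96, 0]) mirror([1, 0, 0]) rotate([0, atan2(276, 805), 0]) cube([41, 45, 851]);
translate([0, 813, 0]) rotate([0, atan2(276, 805), 0]) cube([41, 45, 851]);
translate([647, 813, 0]) mirror([1, 0, 0]) rotate([0, atan2(276, 805), 0]) cube([41, 45, 851]);


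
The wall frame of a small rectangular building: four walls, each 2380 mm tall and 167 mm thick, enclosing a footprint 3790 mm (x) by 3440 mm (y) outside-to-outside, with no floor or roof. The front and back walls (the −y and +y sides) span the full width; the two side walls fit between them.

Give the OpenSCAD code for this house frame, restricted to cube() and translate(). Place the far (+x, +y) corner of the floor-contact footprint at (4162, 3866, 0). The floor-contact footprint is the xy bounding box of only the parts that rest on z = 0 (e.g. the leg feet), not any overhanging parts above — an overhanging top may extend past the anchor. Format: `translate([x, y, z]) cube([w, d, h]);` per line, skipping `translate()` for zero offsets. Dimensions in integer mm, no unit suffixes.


translate([372, 426, 0]) cube([3790, 167, 2380]);
translate([372, 3699, 0]) cube([3790, 167, 2380]);
translate([372, 593, 0]) cube([167, 3106, 2380]);
translate([3995, 593, 0]) cube([167, 3106, 2380]);


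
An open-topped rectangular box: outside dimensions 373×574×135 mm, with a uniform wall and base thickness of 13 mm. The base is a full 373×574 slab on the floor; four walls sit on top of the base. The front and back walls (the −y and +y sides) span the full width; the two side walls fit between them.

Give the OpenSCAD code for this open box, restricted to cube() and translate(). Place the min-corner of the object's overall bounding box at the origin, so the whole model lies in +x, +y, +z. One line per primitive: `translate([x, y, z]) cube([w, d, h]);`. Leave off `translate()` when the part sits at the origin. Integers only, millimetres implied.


cube([373, 574, 13]);
translate([0, 0, 13]) cube([373, 13, 122]);
translate([0, 561, 13]) cube([373, 13, 122]);
translate([0, 13, 13]) cube([13, 548, 122]);
translate([360, 13, 13]) cube([13, 548, 122]);


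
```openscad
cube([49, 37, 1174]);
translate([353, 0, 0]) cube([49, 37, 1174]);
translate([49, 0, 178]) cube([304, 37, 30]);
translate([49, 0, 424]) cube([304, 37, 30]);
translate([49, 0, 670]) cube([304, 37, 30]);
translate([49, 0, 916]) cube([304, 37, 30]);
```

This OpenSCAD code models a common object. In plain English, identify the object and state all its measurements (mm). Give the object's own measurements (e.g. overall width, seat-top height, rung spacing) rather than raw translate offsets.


A straight ladder. Two 49×37 mm vertical rails, 1174 mm tall, stand 402 mm apart (outside-to-outside) with their front faces coplanar on the −y side. 4 rungs, each 37 mm deep and 30 mm tall, span between the inner faces of the rails, front faces flush with the rails. The lowest rung's underside is at z = 178 mm and rungs are spaced 246 mm apart (underside to underside).


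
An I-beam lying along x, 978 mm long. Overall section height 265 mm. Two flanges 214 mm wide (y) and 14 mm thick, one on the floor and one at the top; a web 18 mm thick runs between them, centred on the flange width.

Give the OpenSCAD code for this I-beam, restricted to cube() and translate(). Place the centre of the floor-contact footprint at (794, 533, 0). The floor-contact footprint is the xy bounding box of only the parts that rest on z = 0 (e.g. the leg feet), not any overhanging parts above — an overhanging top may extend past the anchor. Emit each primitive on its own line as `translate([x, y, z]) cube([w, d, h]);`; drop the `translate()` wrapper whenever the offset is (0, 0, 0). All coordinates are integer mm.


translate([305, 426, 0]) cube([978, 214, 14]);
translate([305, 524, 14]) cube([978, 18, 237]);
translate([305, 426, 251]) cube([978, 214, 14]);


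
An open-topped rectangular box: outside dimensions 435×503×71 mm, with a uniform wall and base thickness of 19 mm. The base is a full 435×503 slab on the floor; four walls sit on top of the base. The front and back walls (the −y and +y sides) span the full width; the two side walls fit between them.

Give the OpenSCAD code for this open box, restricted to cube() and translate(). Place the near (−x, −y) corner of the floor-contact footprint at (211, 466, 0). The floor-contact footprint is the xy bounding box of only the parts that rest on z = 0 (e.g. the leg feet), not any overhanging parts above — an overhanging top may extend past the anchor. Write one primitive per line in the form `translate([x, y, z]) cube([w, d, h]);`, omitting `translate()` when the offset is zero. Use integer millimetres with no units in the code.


translate([211, 466, 0]) cube([435, 503, 19]);
translate([211, 466, 19]) cube([435, 19, 52]);
translate([211, 950, 19]) cube([435, 19, 52]);
translate([211, 485, 19]) cube([19, 465, 52]);
translate([627, 485, 19]) cube([19, 465, 52]);


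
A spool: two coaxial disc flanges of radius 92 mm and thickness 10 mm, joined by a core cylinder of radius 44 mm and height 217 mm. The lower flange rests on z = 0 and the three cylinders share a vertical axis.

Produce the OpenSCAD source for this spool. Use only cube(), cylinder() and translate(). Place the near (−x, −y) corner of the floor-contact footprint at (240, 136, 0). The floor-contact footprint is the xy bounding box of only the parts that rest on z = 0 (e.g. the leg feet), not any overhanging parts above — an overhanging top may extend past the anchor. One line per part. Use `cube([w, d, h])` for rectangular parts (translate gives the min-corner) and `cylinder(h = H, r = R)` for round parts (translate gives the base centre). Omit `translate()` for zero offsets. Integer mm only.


translate([332, 228, 0]) cylinder(h = 10, r = 92);
translate([332, 228, 10]) cylinder(h = 217, r = 44);
translate([332, 228, 227]) cylinder(h = 10, r = 92);


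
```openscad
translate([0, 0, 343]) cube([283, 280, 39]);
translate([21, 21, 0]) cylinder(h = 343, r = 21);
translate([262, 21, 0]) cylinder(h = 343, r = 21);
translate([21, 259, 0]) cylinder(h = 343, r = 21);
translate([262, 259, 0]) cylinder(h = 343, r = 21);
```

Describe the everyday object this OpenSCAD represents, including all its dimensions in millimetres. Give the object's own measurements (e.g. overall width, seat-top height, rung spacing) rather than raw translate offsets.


A four-legged stool. The seat is a 283×280×39 mm slab whose top surface is at z = 382 mm; four round legs, each 42 mm in diameter, run from the floor (z = 0) to the underside of the seat, each leg's axis is inset half a diameter from the nearest pair of seat edges (so the leg's bounding box is flush with the corner).


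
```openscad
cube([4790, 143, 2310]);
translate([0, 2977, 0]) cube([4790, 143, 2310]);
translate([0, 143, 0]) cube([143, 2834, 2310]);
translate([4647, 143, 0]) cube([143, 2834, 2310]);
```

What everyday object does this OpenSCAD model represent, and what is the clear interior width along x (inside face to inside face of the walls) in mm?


A house (or room) frame. The interior width is 4504 mm.

Four 2310 mm walls enclosing a rectangle with no floor or roof — a room or house frame. Outside width is 4790 mm and wall thickness is 143 mm, so the interior width is 4790 − 2 × 143 = 4504 mm.


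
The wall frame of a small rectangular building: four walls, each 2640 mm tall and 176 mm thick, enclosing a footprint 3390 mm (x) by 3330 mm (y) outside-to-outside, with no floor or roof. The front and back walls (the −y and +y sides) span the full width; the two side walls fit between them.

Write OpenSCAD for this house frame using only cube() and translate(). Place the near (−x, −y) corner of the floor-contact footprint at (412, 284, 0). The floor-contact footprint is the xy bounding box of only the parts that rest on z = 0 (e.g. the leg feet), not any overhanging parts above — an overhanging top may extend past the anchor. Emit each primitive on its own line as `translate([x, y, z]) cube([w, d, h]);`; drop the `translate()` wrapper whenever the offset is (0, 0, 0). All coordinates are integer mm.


translate([412, 284, 0]) cube([3390, 176, 2640]);
translate([412, 3438, 0]) cube([3390, 176, 2640]);
translate([412, 460, 0]) cube([176, 2978, 2640]);
translate([3626, 460, 0]) cube([176, 2978, 2640]);


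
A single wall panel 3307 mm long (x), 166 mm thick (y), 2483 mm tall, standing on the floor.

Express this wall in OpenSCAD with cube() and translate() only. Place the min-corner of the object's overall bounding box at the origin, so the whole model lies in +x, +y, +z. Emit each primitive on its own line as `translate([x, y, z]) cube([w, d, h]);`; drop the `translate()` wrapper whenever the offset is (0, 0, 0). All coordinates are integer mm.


cube([3307, 166, 2483]);


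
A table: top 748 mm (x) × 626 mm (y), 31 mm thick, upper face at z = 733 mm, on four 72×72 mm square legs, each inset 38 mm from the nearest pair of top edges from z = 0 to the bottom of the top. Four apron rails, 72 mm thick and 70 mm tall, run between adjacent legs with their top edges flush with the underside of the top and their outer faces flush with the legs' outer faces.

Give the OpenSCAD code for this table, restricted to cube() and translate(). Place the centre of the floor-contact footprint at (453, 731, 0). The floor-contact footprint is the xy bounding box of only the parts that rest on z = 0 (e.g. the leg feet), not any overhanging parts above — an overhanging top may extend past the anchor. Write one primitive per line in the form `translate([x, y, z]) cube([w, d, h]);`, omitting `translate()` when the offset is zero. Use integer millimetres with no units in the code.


translate([79, 418, 702]) cube([748, 626, 31]);
translate([117, 456, 0]) cube([72, 72, 702]);
translate([717, 456, 0]) cube([72, 72, 702]);
translate([117, 934, 0]) cube([72, 72, 702]);
translate([717, 934, 0]) cube([72, 72, 702]);
translate([189, 456, 632]) cube([528, 72, 70]);
translate([189, 934, 632]) cube([528, 72, 70]);
translate([117, 528, 632]) cube([72, 406, 70]);
translate([717, 528, 632]) cube([72, 406, 70]);


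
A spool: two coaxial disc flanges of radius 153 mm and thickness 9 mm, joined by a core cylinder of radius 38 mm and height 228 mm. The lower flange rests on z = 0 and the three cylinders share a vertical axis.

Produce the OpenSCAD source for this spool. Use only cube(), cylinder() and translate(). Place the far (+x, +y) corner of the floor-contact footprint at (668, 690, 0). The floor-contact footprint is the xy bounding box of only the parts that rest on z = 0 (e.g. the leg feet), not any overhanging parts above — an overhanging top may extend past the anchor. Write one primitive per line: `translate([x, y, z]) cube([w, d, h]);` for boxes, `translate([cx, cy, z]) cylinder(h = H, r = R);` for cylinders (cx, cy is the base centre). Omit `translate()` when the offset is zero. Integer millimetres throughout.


translate([515, 537, 0]) cylinder(h = 9, r = 153);
translate([515, 537, 9]) cylinder(h = 228, r = 38);
translate([515, 537, 237]) cylinder(h = 9, r = 153);


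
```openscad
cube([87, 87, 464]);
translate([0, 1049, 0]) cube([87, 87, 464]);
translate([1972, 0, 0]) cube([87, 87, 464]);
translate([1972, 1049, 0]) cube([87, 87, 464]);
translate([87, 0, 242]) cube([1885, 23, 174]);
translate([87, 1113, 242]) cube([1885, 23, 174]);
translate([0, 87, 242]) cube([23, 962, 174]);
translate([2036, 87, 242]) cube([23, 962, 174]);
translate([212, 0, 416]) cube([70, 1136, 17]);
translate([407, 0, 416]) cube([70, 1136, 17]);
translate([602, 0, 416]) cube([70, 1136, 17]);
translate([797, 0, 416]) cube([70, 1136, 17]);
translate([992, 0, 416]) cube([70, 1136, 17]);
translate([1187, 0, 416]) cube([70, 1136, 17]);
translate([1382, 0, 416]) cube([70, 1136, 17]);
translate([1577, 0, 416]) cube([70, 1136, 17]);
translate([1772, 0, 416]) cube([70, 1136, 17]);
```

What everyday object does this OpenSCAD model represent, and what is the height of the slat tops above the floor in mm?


A bed frame. The slat-top height is 433 mm.

Four posts, four rails, and a row of slats — a bed frame. Slats sit on the rails at z = 242 + 174 = 416; with slat thickness 17, the top is 433 mm.
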